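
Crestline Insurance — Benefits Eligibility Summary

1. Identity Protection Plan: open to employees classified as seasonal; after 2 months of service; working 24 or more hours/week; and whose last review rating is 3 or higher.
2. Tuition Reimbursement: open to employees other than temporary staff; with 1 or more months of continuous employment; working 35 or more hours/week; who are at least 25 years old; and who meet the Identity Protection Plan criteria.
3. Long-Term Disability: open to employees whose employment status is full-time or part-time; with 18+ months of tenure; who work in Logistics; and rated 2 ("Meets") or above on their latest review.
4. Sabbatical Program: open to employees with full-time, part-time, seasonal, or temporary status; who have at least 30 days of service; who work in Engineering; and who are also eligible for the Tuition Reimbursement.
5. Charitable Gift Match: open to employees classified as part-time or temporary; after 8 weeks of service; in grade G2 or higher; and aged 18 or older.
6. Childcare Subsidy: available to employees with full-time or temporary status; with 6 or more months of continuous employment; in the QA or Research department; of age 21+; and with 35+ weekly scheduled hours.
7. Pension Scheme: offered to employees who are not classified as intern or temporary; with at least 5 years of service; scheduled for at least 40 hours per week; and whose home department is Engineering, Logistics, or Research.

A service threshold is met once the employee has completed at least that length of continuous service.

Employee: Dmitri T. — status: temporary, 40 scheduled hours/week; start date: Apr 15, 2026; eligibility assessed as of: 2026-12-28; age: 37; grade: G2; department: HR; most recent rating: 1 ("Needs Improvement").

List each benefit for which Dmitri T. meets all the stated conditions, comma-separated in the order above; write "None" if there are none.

Charitable Gift Match

Service from Apr 15, 2026 to 2026-12-28: 257 days.
Identity Protection Plan — status temporary ✗ (requires seasonal) → not eligible.
Tuition Reimbursement — status temporary ✗ (excluded) → not eligible.
Long-Term Disability — status temporary ✗ (requires full-time or part-time) → not eligible.
Sabbatical Program — status temporary ✓; service 257 days ≥ 30 days ✓; dept HR ✗ → not eligible.
Charitable Gift Match — status temporary ✓; service 257 days ≥ 8 weeks (≈56 days) ✓; grade G2 ≥ G2 ✓; age 37 ≥ 18 ✓ → eligible.
Childcare Subsidy — status temporary ✓; service 257 days ≥ 6 months (≈180 days) ✓; dept HR ✗ → not eligible.
Pension Scheme — status temporary ✗ (excluded) → not eligible.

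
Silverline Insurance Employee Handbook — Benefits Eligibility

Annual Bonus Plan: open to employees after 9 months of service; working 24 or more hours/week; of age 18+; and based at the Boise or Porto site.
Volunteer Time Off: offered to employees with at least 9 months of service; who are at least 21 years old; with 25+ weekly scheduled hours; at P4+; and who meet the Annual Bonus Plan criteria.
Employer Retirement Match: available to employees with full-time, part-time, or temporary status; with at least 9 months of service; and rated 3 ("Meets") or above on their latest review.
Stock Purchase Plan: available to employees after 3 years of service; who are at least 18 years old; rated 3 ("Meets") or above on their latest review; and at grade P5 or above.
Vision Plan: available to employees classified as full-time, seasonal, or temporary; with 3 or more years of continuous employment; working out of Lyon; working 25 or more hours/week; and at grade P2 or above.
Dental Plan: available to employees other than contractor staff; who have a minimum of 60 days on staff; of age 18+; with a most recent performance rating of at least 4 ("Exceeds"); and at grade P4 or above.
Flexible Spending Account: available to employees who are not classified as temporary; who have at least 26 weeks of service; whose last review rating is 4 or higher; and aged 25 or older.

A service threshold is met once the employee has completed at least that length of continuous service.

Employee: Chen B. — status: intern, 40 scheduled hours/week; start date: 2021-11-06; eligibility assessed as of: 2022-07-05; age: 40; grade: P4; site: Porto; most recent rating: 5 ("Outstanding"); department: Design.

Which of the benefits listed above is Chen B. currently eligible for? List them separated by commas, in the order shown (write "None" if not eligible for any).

Dental Plan, Flexible Spending Account

Service from 2021-11-06 to 2022-07-05: 241 days.
Annual Bonus Plan — service 241 days < 9 months (≈270 days) ✗ → not eligible.
Volunteer Time Off — service 241 days < 9 months (≈270 days) ✗ → not eligible.
Employer Retirement Match — status intern ✗ (requires full-time, part-time, or temporary) → not eligible.
Stock Purchase Plan — service 241 days < 3 years (≈1095 days) ✗ → not eligible.
Vision Plan — status intern ✗ (requires full-time, seasonal, or temporary) → not eligible.
Dental Plan — status intern ✓ (not excluded); service 241 days ≥ 60 days ✓; age 40 ≥ 18 ✓; rating 5 ≥ 4 ✓; grade P4 ≥ P4 ✓ → eligible.
Flexible Spending Account — status intern ✓ (not excluded); service 241 days ≥ 26 weeks (≈182 days) ✓; rating 5 ≥ 4 ✓; age 40 ≥ 25 ✓ → eligible.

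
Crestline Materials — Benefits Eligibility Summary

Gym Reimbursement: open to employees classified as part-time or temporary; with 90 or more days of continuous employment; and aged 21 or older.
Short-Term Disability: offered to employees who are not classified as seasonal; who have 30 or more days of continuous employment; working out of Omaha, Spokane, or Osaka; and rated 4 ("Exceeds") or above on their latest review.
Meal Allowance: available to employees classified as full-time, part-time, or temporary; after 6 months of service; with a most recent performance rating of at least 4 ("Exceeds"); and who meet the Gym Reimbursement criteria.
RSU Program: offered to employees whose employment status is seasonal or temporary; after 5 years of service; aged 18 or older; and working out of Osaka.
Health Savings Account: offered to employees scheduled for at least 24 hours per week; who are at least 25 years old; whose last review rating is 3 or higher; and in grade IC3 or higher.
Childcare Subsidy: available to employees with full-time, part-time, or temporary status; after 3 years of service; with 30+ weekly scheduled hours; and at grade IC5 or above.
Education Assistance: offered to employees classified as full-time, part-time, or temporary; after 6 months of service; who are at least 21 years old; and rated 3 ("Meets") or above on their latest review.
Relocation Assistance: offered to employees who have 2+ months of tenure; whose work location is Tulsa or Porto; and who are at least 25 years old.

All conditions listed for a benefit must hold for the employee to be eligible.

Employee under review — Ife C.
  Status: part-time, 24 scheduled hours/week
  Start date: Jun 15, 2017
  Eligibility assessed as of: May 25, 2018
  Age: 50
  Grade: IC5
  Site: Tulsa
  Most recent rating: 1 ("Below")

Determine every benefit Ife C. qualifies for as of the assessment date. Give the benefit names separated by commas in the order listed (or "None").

Service from Jun 15, 2017 to May 25, 2018: 344 days.
Gym Reimbursement — status part-time ✓; service 344 days ≥ 90 days ✓; age 50 ≥ 21 ✓ → eligible.
Short-Term Disability — status part-time ✓ (not excluded); service 344 days ≥ 30 days ✓; site Tulsa ✗ (not Omaha, Spokane, or Osaka) → not eligible.
Meal Allowance — status part-time ✓; service 344 days ≥ 6 months (≈180 days) ✓; rating 1 < 4 ✗ → not eligible.
RSU Program — status part-time ✗ (requires seasonal or temporary) → not eligible.
Health Savings Account — 24 hrs/wk ≥ 24 ✓; age 50 ≥ 25 ✓; rating 1 < 3 ✗ → not eligible.
Childcare Subsidy — status part-time ✓; service 344 days < 3 years (≈1095 days) ✗ → not eligible.
Education Assistance — status part-time ✓; service 344 days ≥ 6 months (≈180 days) ✓; age 50 ≥ 21 ✓; rating 1 < 3 ✗ → not eligible.
Relocation Assistance — service 344 days ≥ 2 months (≈60 days) ✓; site Tulsa ✓; age 50 ≥ 25 ✓ → eligible.

Gym Reimbursement, Relocation Assistance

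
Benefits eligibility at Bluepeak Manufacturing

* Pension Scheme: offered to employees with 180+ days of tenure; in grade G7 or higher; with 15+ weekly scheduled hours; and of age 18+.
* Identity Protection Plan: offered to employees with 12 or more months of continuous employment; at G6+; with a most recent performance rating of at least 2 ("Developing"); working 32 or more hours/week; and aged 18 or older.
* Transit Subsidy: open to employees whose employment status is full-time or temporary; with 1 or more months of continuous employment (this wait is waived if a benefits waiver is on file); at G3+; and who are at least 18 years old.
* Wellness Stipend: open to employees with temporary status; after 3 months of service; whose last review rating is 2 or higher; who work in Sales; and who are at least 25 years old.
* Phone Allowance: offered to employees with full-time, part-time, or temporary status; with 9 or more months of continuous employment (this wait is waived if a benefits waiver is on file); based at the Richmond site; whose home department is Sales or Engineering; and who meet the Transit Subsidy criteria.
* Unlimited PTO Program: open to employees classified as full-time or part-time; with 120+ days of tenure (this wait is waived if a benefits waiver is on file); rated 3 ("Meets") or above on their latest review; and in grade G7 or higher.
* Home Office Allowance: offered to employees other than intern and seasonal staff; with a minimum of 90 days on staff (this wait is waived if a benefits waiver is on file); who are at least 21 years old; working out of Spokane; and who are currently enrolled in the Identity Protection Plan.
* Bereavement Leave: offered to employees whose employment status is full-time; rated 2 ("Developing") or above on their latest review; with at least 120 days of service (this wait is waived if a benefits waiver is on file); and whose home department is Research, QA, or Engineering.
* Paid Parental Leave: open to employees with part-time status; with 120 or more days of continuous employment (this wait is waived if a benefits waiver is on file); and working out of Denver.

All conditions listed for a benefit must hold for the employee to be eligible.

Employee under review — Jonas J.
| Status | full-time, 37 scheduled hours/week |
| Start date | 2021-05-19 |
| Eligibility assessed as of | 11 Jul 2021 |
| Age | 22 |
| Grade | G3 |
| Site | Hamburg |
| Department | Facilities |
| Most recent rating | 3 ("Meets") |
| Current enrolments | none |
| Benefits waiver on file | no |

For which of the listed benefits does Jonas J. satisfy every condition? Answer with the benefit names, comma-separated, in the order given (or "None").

Service from 2021-05-19 to 11 Jul 2021: 53 days.
Pension Scheme — service 53 days < 180 days ✗ → not eligible.
Identity Protection Plan — service 53 days < 12 months (≈360 days) ✗ → not eligible.
Transit Subsidy — status full-time ✓; no waiver, service 53 days ≥ 1 month (≈30 days) ✓; grade G3 ≥ G3 ✓; age 22 ≥ 18 ✓ → eligible.
Wellness Stipend — status full-time ✗ (requires temporary) → not eligible.
Phone Allowance — status full-time ✓; no waiver, service 53 days < 9 months (≈270 days) ✗ → not eligible.
Unlimited PTO Program — status full-time ✓; no waiver, service 53 days < 120 days ✗ → not eligible.
Home Office Allowance — status full-time ✓ (not excluded); no waiver, service 53 days < 90 days ✗ → not eligible.
Bereavement Leave — status full-time ✓; rating 3 ≥ 2 ✓; no waiver, service 53 days < 120 days ✗ → not eligible.
Paid Parental Leave — status full-time ✗ (requires part-time) → not eligible.

Transit Subsidy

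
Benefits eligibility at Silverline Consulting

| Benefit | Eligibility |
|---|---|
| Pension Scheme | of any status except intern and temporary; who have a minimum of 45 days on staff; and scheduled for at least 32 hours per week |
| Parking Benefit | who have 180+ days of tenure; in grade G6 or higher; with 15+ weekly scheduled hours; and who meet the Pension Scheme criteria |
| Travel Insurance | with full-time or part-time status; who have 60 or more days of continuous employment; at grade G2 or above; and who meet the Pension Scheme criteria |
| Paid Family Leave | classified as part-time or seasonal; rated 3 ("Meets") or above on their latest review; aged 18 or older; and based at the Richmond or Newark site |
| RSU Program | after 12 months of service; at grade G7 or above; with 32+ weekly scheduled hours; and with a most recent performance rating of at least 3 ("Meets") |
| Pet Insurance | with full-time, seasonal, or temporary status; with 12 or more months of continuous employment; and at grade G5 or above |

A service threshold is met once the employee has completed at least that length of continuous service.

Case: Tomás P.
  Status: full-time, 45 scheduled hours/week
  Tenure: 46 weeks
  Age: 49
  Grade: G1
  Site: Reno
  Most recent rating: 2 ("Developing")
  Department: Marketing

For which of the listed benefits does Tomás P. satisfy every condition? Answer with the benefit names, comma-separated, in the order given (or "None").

Pension Scheme — status full-time ✓ (not excluded); service 46 weeks ≥ 45 days ✓; 45 hrs/wk ≥ 32 ✓ → eligible.
Parking Benefit — service 46 weeks ≥ 180 days ✓; grade G1 < G6 ✗ → not eligible.
Travel Insurance — status full-time ✓; service 46 weeks ≥ 60 days ✓; grade G1 < G2 ✗ → not eligible.
Paid Family Leave — status full-time ✗ (requires part-time or seasonal) → not eligible.
RSU Program — service 46 weeks < 12 months (≈360 days) ✗ → not eligible.
Pet Insurance — status full-time ✓; service 46 weeks < 12 months (≈360 days) ✗ → not eligible.

Pension Scheme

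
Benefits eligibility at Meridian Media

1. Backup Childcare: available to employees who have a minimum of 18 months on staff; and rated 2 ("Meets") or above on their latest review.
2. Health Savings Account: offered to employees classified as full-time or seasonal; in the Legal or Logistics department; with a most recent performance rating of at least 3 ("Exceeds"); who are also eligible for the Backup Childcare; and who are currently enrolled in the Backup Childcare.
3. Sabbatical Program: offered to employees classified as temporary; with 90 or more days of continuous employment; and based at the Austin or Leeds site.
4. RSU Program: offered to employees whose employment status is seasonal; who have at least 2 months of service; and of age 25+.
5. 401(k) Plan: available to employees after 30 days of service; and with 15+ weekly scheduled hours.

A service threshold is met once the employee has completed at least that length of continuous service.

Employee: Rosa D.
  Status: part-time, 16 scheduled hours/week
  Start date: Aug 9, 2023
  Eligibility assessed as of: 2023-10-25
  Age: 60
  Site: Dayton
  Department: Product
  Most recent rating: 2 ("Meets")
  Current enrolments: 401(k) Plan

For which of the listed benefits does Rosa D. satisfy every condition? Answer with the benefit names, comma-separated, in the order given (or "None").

Service from Aug 9, 2023 to 2023-10-25: 77 days.
Backup Childcare — service 77 days < 18 months (≈540 days) ✗ → not eligible.
Health Savings Account — status part-time ✗ (requires full-time or seasonal) → not eligible.
Sabbatical Program — status part-time ✗ (requires temporary) → not eligible.
RSU Program — status part-time ✗ (requires seasonal) → not eligible.
401(k) Plan — service 77 days ≥ 30 days ✓; 16 hrs/wk ≥ 15 ✓ → eligible.

401(k) Plan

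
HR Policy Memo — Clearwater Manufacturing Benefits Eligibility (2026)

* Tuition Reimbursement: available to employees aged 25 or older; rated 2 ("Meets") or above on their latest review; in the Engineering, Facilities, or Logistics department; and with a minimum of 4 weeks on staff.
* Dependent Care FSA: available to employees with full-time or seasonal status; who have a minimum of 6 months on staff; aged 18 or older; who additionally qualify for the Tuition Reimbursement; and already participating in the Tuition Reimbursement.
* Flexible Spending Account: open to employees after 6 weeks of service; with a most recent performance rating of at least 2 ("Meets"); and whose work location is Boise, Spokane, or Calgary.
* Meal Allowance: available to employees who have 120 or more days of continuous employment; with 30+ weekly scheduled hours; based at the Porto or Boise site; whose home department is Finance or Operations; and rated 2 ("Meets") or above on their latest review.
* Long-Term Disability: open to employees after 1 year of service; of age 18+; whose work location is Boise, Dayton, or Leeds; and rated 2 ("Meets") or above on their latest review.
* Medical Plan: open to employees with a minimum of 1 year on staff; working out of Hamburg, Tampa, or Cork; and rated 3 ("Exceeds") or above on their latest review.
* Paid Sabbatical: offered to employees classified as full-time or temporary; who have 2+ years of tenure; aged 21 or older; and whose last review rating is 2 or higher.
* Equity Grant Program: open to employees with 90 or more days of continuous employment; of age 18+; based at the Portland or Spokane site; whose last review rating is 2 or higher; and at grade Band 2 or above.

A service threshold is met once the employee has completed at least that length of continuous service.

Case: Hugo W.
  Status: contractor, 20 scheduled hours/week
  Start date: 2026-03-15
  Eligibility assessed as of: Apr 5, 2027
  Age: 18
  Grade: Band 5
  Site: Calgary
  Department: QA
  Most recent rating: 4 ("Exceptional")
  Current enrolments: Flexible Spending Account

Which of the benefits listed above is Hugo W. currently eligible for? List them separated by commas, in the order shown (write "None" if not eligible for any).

Flexible Spending Account

Service from 2026-03-15 to Apr 5, 2027: 386 days.
Tuition Reimbursement — age 18 < 25 ✗ → not eligible.
Dependent Care FSA — status contractor ✗ (requires full-time or seasonal) → not eligible.
Flexible Spending Account — service 386 days ≥ 6 weeks (≈42 days) ✓; rating 4 ≥ 2 ✓; site Calgary ✓ → eligible.
Meal Allowance — service 386 days ≥ 120 days ✓; 20 hrs/wk < 30 ✗ → not eligible.
Long-Term Disability — service 386 days ≥ 1 year (≈365 days) ✓; age 18 ≥ 18 ✓; site Calgary ✗ (not Boise, Dayton, or Leeds) → not eligible.
Medical Plan — service 386 days ≥ 1 year (≈365 days) ✓; site Calgary ✗ (not Hamburg, Tampa, or Cork) → not eligible.
Paid Sabbatical — status contractor ✗ (requires full-time or temporary) → not eligible.
Equity Grant Program — service 386 days ≥ 90 days ✓; age 18 ≥ 18 ✓; site Calgary ✗ (not Portland or Spokane) → not eligible.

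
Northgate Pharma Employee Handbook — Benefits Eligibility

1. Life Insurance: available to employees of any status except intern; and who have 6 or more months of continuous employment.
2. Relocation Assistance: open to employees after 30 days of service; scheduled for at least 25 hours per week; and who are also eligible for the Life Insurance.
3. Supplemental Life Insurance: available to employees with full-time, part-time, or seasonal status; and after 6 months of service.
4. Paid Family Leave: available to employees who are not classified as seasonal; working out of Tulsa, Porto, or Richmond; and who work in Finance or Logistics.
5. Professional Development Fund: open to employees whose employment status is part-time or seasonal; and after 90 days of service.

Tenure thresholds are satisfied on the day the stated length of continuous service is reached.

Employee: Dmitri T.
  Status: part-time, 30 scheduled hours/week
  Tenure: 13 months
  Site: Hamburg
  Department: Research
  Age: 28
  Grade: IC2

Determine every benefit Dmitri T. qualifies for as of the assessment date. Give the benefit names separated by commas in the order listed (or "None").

Life Insurance — status part-time ✓ (not excluded); service 13 months ≥ 6 months ✓ → eligible.
Relocation Assistance — service 13 months ≥ 30 days ✓; 30 hrs/wk ≥ 25 ✓; eligible for Life Insurance ✓ → eligible.
Supplemental Life Insurance — status part-time ✓; service 13 months ≥ 6 months ✓ → eligible.
Paid Family Leave — status part-time ✓ (not excluded); site Hamburg ✗ (not Tulsa, Porto, or Richmond) → not eligible.
Professional Development Fund — status part-time ✓; service 13 months ≥ 90 days ✓ → eligible.

Life Insurance, Relocation Assistance, Supplemental Life Insurance, Professional Development Fund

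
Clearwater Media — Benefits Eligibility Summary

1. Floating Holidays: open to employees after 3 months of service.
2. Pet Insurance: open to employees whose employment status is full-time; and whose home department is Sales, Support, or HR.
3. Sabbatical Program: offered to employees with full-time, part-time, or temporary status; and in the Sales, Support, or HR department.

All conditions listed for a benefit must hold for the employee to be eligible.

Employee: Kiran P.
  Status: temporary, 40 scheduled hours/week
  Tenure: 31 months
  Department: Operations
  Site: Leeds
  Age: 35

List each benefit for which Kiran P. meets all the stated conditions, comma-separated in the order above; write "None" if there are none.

Floating Holidays — service 31 months ≥ 3 months ✓ → eligible.
Pet Insurance — status temporary ✗ (requires full-time) → not eligible.
Sabbatical Program — status temporary ✓; dept Operations ✗ → not eligible.

Floating Holidays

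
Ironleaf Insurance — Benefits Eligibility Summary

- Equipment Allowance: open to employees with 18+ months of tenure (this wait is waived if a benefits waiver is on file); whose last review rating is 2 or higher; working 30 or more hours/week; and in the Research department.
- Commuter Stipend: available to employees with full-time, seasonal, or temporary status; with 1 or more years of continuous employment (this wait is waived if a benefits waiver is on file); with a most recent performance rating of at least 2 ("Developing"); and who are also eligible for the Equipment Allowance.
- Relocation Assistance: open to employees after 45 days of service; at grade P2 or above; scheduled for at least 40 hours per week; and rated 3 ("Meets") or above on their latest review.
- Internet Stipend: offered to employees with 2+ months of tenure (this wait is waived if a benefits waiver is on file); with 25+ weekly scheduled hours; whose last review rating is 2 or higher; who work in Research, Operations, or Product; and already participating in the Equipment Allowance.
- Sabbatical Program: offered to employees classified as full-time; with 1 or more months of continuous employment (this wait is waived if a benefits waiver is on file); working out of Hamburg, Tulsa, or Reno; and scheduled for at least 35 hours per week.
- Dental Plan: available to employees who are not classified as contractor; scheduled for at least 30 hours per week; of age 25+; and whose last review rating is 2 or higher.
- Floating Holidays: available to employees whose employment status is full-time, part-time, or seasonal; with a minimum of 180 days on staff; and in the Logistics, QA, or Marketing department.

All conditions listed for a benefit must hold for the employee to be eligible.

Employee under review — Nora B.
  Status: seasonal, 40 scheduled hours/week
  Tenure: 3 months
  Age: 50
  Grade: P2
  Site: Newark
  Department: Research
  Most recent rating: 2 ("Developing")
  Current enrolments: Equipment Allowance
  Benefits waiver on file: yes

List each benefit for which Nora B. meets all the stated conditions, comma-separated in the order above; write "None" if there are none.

Equipment Allowance, Commuter Stipend, Internet Stipend, Dental Plan

Equipment Allowance — benefits waiver on file ✓; rating 2 ≥ 2 ✓; 40 hrs/wk ≥ 30 ✓; dept Research ✓ → eligible.
Commuter Stipend — status seasonal ✓; benefits waiver on file ✓; rating 2 ≥ 2 ✓; eligible for Equipment Allowance ✓ → eligible.
Relocation Assistance — service 3 months ≥ 45 days ✓; grade P2 ≥ P2 ✓; 40 hrs/wk ≥ 40 ✓; rating 2 < 3 ✗ → not eligible.
Internet Stipend — benefits waiver on file ✓; 40 hrs/wk ≥ 25 ✓; rating 2 ≥ 2 ✓; dept Research ✓; enrolled in Equipment Allowance ✓ → eligible.
Sabbatical Program — status seasonal ✗ (requires full-time) → not eligible.
Dental Plan — status seasonal ✓ (not excluded); 40 hrs/wk ≥ 30 ✓; age 50 ≥ 25 ✓; rating 2 ≥ 2 ✓ → eligible.
Floating Holidays — status seasonal ✓; service 3 months < 180 days ✗ → not eligible.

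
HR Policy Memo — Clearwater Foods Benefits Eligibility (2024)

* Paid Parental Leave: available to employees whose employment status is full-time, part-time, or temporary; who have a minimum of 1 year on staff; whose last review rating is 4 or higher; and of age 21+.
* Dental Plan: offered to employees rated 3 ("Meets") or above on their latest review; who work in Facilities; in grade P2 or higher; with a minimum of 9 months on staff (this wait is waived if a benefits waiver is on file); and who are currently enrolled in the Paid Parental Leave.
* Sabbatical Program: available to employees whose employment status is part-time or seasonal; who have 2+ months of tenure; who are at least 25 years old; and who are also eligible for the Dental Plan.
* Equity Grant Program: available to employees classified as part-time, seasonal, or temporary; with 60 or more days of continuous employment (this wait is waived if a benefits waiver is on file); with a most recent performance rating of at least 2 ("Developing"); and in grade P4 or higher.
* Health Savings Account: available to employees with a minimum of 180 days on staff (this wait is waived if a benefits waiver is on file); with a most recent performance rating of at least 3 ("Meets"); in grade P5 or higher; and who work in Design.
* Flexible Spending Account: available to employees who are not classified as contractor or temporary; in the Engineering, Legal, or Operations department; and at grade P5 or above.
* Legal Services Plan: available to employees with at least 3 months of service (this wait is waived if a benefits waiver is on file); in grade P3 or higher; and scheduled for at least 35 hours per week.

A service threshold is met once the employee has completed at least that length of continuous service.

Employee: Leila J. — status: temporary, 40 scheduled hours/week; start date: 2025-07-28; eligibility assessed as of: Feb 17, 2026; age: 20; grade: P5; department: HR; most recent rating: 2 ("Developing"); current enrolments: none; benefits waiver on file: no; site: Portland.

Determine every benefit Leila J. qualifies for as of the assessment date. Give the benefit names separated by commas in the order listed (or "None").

Service from 2025-07-28 to Feb 17, 2026: 204 days.
Paid Parental Leave — status temporary ✓; service 204 days < 1 year (≈365 days) ✗ → not eligible.
Dental Plan — rating 2 < 3 ✗ → not eligible.
Sabbatical Program — status temporary ✗ (requires part-time or seasonal) → not eligible.
Equity Grant Program — status temporary ✓; no waiver, service 204 days ≥ 60 days ✓; rating 2 ≥ 2 ✓; grade P5 ≥ P4 ✓ → eligible.
Health Savings Account — no waiver, service 204 days ≥ 180 days ✓; rating 2 < 3 ✗ → not eligible.
Flexible Spending Account — status temporary ✗ (excluded) → not eligible.
Legal Services Plan — no waiver, service 204 days ≥ 3 months (≈90 days) ✓; grade P5 ≥ P3 ✓; 40 hrs/wk ≥ 35 ✓ → eligible.

Equity Grant Program, Legal Services Plan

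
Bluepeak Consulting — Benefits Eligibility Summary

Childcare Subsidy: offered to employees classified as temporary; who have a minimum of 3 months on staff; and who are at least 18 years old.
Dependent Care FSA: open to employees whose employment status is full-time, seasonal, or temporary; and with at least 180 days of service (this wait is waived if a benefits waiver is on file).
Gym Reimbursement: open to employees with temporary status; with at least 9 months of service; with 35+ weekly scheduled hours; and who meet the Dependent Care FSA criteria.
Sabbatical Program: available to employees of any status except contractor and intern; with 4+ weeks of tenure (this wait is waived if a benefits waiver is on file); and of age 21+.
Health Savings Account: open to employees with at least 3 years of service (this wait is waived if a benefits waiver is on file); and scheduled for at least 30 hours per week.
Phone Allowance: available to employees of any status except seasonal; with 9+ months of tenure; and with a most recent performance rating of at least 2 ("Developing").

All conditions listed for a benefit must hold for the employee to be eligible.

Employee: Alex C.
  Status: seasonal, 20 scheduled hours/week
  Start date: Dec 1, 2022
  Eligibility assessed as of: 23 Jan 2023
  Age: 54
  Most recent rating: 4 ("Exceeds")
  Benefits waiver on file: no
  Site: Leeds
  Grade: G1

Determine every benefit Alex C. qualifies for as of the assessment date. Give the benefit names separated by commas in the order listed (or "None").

Service from Dec 1, 2022 to 23 Jan 2023: 53 days.
Childcare Subsidy — status seasonal ✗ (requires temporary) → not eligible.
Dependent Care FSA — status seasonal ✓; no waiver, service 53 days < 180 days ✗ → not eligible.
Gym Reimbursement — status seasonal ✗ (requires temporary) → not eligible.
Sabbatical Program — status seasonal ✓ (not excluded); no waiver, service 53 days ≥ 4 weeks (≈28 days) ✓; age 54 ≥ 21 ✓ → eligible.
Health Savings Account — no waiver, service 53 days < 3 years (≈1095 days) ✗ → not eligible.
Phone Allowance — status seasonal ✗ (excluded) → not eligible.

Sabbatical Program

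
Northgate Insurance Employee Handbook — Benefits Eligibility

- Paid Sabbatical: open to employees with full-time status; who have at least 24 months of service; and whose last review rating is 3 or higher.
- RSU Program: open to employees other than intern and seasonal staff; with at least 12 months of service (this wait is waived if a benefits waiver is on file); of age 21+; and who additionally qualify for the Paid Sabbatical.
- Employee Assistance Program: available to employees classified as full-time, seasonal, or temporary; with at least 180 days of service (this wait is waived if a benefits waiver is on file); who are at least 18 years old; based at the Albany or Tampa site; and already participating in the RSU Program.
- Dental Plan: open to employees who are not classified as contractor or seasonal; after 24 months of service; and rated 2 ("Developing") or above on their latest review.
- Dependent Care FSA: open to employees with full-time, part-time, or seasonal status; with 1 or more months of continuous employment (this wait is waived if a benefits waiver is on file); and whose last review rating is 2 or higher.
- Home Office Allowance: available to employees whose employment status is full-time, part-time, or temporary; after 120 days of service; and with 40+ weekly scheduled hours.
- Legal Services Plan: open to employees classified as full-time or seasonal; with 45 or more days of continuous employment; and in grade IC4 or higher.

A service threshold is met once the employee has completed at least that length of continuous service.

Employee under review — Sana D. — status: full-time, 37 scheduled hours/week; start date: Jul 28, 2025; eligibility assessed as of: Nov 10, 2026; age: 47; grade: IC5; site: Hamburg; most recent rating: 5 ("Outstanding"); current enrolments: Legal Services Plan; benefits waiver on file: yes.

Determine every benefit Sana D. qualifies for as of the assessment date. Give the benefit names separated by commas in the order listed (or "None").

Service from Jul 28, 2025 to Nov 10, 2026: 470 days.
Paid Sabbatical — status full-time ✓; service 470 days < 24 months (≈720 days) ✗ → not eligible.
RSU Program — status full-time ✓ (not excluded); benefits waiver on file ✓; age 47 ≥ 21 ✓; not eligible for Paid Sabbatical ✗ → not eligible.
Employee Assistance Program — status full-time ✓; benefits waiver on file ✓; age 47 ≥ 18 ✓; site Hamburg ✗ (not Albany or Tampa) → not eligible.
Dental Plan — status full-time ✓ (not excluded); service 470 days < 24 months (≈720 days) ✗ → not eligible.
Dependent Care FSA — status full-time ✓; benefits waiver on file ✓; rating 5 ≥ 2 ✓ → eligible.
Home Office Allowance — status full-time ✓; service 470 days ≥ 120 days ✓; 37 hrs/wk < 40 ✗ → not eligible.
Legal Services Plan — status full-time ✓; service 470 days ≥ 45 days ✓; grade IC5 ≥ IC4 ✓ → eligible.

Dependent Care FSA, Legal Services Plan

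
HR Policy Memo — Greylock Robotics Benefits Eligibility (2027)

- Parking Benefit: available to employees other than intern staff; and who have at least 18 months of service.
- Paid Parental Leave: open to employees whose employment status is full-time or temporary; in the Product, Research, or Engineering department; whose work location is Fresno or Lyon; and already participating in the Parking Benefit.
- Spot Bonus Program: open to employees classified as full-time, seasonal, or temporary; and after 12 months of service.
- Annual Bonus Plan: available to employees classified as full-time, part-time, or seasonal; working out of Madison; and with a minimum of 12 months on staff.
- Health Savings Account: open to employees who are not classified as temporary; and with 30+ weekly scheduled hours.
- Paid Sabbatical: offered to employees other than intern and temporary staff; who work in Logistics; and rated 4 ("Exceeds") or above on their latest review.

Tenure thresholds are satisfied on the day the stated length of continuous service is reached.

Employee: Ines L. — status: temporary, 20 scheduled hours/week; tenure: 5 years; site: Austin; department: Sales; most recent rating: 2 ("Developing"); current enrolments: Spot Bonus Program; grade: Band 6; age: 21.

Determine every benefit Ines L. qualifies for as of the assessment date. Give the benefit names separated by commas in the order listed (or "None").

Parking Benefit, Spot Bonus Program

Parking Benefit — status temporary ✓ (not excluded); service 5 years ≥ 18 months (≈540 days) ✓ → eligible.
Paid Parental Leave — status temporary ✓; dept Sales ✗ → not eligible.
Spot Bonus Program — status temporary ✓; service 5 years ≥ 12 months (≈360 days) ✓ → eligible.
Annual Bonus Plan — status temporary ✗ (requires full-time, part-time, or seasonal) → not eligible.
Health Savings Account — status temporary ✗ (excluded) → not eligible.
Paid Sabbatical — status temporary ✗ (excluded) → not eligible.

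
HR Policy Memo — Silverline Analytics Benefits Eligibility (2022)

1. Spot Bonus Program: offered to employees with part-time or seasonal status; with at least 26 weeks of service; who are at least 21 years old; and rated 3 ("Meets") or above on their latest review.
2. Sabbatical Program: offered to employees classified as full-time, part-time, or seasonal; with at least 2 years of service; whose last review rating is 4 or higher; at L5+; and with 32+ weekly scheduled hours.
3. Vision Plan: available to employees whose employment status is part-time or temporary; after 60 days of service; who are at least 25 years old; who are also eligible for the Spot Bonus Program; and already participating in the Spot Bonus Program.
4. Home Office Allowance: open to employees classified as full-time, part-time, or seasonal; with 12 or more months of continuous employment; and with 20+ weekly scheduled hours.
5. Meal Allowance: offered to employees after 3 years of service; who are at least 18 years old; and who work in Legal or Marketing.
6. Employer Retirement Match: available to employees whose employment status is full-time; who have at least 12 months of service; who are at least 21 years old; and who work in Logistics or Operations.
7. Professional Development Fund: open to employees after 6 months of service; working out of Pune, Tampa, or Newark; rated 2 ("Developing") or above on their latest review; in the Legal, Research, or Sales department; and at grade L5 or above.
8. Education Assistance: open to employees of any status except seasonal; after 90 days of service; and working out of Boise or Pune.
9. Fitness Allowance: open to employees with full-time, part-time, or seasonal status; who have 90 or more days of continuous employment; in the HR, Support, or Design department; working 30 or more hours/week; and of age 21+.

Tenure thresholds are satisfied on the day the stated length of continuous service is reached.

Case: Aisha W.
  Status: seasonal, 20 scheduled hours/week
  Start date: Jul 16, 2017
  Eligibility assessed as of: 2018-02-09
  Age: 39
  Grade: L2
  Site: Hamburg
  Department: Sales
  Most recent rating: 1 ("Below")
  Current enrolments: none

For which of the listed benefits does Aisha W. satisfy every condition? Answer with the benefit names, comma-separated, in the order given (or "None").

None

Service from Jul 16, 2017 to 2018-02-09: 208 days.
Spot Bonus Program — status seasonal ✓; service 208 days ≥ 26 weeks (≈182 days) ✓; age 39 ≥ 21 ✓; rating 1 < 3 ✗ → not eligible.
Sabbatical Program — status seasonal ✓; service 208 days < 2 years (≈730 days) ✗ → not eligible.
Vision Plan — status seasonal ✗ (requires part-time or temporary) → not eligible.
Home Office Allowance — status seasonal ✓; service 208 days < 12 months (≈360 days) ✗ → not eligible.
Meal Allowance — service 208 days < 3 years (≈1095 days) ✗ → not eligible.
Employer Retirement Match — status seasonal ✗ (requires full-time) → not eligible.
Professional Development Fund — service 208 days ≥ 6 months (≈180 days) ✓; site Hamburg ✗ (not Pune, Tampa, or Newark) → not eligible.
Education Assistance — status seasonal ✗ (excluded) → not eligible.
Fitness Allowance — status seasonal ✓; service 208 days ≥ 90 days ✓; dept Sales ✗ → not eligible.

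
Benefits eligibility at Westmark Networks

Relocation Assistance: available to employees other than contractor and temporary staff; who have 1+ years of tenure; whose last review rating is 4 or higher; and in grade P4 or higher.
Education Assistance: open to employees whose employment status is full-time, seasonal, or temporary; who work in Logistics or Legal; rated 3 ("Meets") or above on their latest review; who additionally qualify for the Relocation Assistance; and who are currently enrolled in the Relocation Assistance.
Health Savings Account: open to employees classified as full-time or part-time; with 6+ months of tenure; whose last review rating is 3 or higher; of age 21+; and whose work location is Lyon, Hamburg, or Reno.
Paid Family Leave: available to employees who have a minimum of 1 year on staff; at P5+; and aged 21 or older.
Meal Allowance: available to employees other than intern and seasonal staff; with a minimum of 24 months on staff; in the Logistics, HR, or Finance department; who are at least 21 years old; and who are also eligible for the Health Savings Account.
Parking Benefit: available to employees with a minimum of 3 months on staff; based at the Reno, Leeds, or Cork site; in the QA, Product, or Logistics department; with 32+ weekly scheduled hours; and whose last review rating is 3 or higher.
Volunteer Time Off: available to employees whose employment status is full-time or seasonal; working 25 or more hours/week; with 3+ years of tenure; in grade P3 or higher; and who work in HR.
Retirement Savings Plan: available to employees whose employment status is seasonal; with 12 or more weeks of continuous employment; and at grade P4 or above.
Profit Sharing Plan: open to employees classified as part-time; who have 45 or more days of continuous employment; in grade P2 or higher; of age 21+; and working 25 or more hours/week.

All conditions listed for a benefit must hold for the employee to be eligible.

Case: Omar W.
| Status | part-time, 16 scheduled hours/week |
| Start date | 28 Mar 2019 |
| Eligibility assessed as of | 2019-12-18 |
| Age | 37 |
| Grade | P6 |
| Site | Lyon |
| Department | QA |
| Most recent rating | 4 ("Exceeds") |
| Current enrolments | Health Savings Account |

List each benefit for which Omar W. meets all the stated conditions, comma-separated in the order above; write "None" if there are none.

Service from 28 Mar 2019 to 2019-12-18: 265 days.
Relocation Assistance — status part-time ✓ (not excluded); service 265 days < 1 year (≈365 days) ✗ → not eligible.
Education Assistance — status part-time ✗ (requires full-time, seasonal, or temporary) → not eligible.
Health Savings Account — status part-time ✓; service 265 days ≥ 6 months (≈180 days) ✓; rating 4 ≥ 3 ✓; age 37 ≥ 21 ✓; site Lyon ✓ → eligible.
Paid Family Leave — service 265 days < 1 year (≈365 days) ✗ → not eligible.
Meal Allowance — status part-time ✓ (not excluded); service 265 days < 24 months (≈720 days) ✗ → not eligible.
Parking Benefit — service 265 days ≥ 3 months (≈90 days) ✓; site Lyon ✗ (not Reno, Leeds, or Cork) → not eligible.
Volunteer Time Off — status part-time ✗ (requires full-time or seasonal) → not eligible.
Retirement Savings Plan — status part-time ✗ (requires seasonal) → not eligible.
Profit Sharing Plan — status part-time ✓; service 265 days ≥ 45 days ✓; grade P6 ≥ P2 ✓; age 37 ≥ 21 ✓; 16 hrs/wk < 25 ✗ → not eligible.

Health Savings Account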